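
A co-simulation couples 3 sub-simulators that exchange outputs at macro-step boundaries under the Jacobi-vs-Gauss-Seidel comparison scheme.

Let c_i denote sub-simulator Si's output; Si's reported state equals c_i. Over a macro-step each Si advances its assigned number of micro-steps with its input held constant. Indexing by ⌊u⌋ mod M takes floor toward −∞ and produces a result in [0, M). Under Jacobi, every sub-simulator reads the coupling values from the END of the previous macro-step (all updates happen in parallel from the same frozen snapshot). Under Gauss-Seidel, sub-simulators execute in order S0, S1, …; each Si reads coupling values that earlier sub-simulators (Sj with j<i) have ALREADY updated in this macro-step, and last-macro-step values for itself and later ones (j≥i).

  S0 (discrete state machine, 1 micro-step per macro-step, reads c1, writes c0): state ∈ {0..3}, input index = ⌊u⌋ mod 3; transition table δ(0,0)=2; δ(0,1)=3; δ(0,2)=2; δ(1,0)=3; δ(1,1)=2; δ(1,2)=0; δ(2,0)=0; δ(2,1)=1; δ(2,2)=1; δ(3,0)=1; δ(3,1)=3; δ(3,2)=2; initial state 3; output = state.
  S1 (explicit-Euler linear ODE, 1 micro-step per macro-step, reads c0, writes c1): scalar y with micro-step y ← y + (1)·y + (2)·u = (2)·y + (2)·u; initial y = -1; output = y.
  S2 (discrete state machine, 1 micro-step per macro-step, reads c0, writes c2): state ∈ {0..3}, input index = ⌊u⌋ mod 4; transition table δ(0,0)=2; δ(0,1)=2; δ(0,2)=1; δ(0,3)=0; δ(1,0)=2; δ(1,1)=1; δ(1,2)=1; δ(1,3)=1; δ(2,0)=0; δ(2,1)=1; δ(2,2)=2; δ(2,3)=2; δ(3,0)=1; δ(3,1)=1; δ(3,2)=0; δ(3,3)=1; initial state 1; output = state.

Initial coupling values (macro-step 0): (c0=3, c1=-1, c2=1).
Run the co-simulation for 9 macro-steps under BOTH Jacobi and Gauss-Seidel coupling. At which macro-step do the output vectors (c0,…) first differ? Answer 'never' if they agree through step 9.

[Jacobi] macro 1: S0 reads c1=-1 → after 1×micro: 2; S1 reads c0=3 → after 1×micro: 4; S2 reads c0=3 → after 1×micro: 1 ⇒ (c0=2, c1=4, c2=1)
[Jacobi] macro 2: S0 reads c1=4 → after 1×micro: 1; S1 reads c0=2 → after 1×micro: 12; S2 reads c0=2 → after 1×micro: 1 ⇒ (c0=1, c1=12, c2=1)
[Jacobi] macro 3: S0 reads c1=12 → after 1×micro: 3; S1 reads c0=1 → after 1×micro: 26; S2 reads c0=1 → after 1×micro: 1 ⇒ (c0=3, c1=26, c2=1)
[Jacobi] macro 4: S0 reads c1=26 → after 1×micro: 2; S1 reads c0=3 → after 1×micro: 58; S2 reads c0=3 → after 1×micro: 1 ⇒ (c0=2, c1=58, c2=1)
[Jacobi] macro 5: S0 reads c1=58 → after 1×micro: 1; S1 reads c0=2 → after 1×micro: 120; S2 reads c0=2 → after 1×micro: 1 ⇒ (c0=1, c1=120, c2=1)
[Jacobi] macro 6: S0 reads c1=120 → after 1×micro: 3; S1 reads c0=1 → after 1×micro: 242; S2 reads c0=1 → after 1×micro: 1 ⇒ (c0=3, c1=242, c2=1)
[Jacobi] macro 7: S0 reads c1=242 → after 1×micro: 2; S1 reads c0=3 → after 1×micro: 490; S2 reads c0=3 → after 1×micro: 1 ⇒ (c0=2, c1=490, c2=1)
[Jacobi] macro 8: S0 reads c1=490 → after 1×micro: 1; S1 reads c0=2 → after 1×micro: 984; S2 reads c0=2 → after 1×micro: 1 ⇒ (c0=1, c1=984, c2=1)
[Jacobi] macro 9: S0 reads c1=984 → after 1×micro: 3; S1 reads c0=1 → after 1×micro: 1970; S2 reads c0=1 → after 1×micro: 1 ⇒ (c0=3, c1=1970, c2=1)
[Gauss-Seidel] macro 1: S0 reads c1=-1 → after 1×micro: 2; S1 reads c0=2 → after 1×micro: 2; S2 reads c0=2 → after 1×micro: 1 ⇒ (c0=2, c1=2, c2=1)
[Gauss-Seidel] macro 2: S0 reads c1=2 → after 1×micro: 1; S1 reads c0=1 → after 1×micro: 6; S2 reads c0=1 → after 1×micro: 1 ⇒ (c0=1, c1=6, c2=1)
[Gauss-Seidel] macro 3: S0 reads c1=6 → after 1×micro: 3; S1 reads c0=3 → after 1×micro: 18; S2 reads c0=3 → after 1×micro: 1 ⇒ (c0=3, c1=18, c2=1)
[Gauss-Seidel] macro 4: S0 reads c1=18 → after 1×micro: 1; S1 reads c0=1 → after 1×micro: 38; S2 reads c0=1 → after 1×micro: 1 ⇒ (c0=1, c1=38, c2=1)
[Gauss-Seidel] macro 5: S0 reads c1=38 → after 1×micro: 0; S1 reads c0=0 → after 1×micro: 76; S2 reads c0=0 → after 1×micro: 2 ⇒ (c0=0, c1=76, c2=2)
[Gauss-Seidel] macro 6: S0 reads c1=76 → after 1×micro: 3; S1 reads c0=3 → after 1×micro: 158; S2 reads c0=3 → after 1×micro: 2 ⇒ (c0=3, c1=158, c2=2)
[Gauss-Seidel] macro 7: S0 reads c1=158 → after 1×micro: 2; S1 reads c0=2 → after 1×micro: 320; S2 reads c0=2 → after 1×micro: 2 ⇒ (c0=2, c1=320, c2=2)
[Gauss-Seidel] macro 8: S0 reads c1=320 → after 1×micro: 1; S1 reads c0=1 → after 1×micro: 642; S2 reads c0=1 → after 1×micro: 1 ⇒ (c0=1, c1=642, c2=1)
[Gauss-Seidel] macro 9: S0 reads c1=642 → after 1×micro: 3; S1 reads c0=3 → after 1×micro: 1290; S2 reads c0=3 → after 1×micro: 1 ⇒ (c0=3, c1=1290, c2=1)

first divergence at macro-step: 1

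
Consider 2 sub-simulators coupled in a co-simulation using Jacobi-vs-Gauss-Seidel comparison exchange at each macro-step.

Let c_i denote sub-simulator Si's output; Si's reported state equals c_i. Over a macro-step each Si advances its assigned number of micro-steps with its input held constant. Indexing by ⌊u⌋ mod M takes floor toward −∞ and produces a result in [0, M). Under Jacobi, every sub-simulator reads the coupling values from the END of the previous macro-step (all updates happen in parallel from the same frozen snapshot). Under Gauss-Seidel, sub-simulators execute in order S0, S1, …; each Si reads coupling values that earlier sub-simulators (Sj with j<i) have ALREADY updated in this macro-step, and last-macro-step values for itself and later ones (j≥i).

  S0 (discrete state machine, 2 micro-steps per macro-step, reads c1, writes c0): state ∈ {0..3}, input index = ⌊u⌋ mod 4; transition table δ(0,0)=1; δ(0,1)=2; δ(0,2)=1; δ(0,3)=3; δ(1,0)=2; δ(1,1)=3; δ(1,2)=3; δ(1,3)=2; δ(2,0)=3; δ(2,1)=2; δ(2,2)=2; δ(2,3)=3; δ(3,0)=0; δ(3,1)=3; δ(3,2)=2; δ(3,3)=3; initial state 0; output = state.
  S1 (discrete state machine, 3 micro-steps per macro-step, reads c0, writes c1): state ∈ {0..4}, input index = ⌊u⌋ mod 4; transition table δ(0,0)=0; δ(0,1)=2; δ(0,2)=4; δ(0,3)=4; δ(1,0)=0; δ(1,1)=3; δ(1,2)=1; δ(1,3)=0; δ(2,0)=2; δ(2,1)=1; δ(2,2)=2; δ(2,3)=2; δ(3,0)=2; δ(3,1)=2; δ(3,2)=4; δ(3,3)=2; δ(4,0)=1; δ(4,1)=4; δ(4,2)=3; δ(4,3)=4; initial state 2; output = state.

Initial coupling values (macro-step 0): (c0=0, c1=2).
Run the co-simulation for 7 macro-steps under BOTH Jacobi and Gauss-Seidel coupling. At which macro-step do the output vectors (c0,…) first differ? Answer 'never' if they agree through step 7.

first divergence at macro-step: never

[Jacobi] macro 1: S0 reads c1=2 → after 2×micro: 3; S1 reads c0=0 → after 3×micro: 2 ⇒ (c0=3, c1=2)
[Jacobi] macro 2: S0 reads c1=2 → after 2×micro: 2; S1 reads c0=3 → after 3×micro: 2 ⇒ (c0=2, c1=2)
[Jacobi] macro 3: S0 reads c1=2 → after 2×micro: 2; S1 reads c0=2 → after 3×micro: 2 ⇒ (c0=2, c1=2)
[Jacobi] macro 4: S0 reads c1=2 → after 2×micro: 2; S1 reads c0=2 → after 3×micro: 2 ⇒ (c0=2, c1=2)
[Jacobi] macro 5: S0 reads c1=2 → after 2×micro: 2; S1 reads c0=2 → after 3×micro: 2 ⇒ (c0=2, c1=2)
[Jacobi] macro 6: S0 reads c1=2 → after 2×micro: 2; S1 reads c0=2 → after 3×micro: 2 ⇒ (c0=2, c1=2)
[Jacobi] macro 7: S0 reads c1=2 → after 2×micro: 2; S1 reads c0=2 → after 3×micro: 2 ⇒ (c0=2, c1=2)
[Gauss-Seidel] macro 1: S0 reads c1=2 → after 2×micro: 3; S1 reads c0=3 → after 3×micro: 2 ⇒ (c0=3, c1=2)
[Gauss-Seidel] macro 2: S0 reads c1=2 → after 2×micro: 2; S1 reads c0=2 → after 3×micro: 2 ⇒ (c0=2, c1=2)
[Gauss-Seidel] macro 3: S0 reads c1=2 → after 2×micro: 2; S1 reads c0=2 → after 3×micro: 2 ⇒ (c0=2, c1=2)
[Gauss-Seidel] macro 4: S0 reads c1=2 → after 2×micro: 2; S1 reads c0=2 → after 3×micro: 2 ⇒ (c0=2, c1=2)
[Gauss-Seidel] macro 5: S0 reads c1=2 → after 2×micro: 2; S1 reads c0=2 → after 3×micro: 2 ⇒ (c0=2, c1=2)
[Gauss-Seidel] macro 6: S0 reads c1=2 → after 2×micro: 2; S1 reads c0=2 → after 3×micro: 2 ⇒ (c0=2, c1=2)
[Gauss-Seidel] macro 7: S0 reads c1=2 → after 2×micro: 2; S1 reads c0=2 → after 3×micro: 2 ⇒ (c0=2, c1=2)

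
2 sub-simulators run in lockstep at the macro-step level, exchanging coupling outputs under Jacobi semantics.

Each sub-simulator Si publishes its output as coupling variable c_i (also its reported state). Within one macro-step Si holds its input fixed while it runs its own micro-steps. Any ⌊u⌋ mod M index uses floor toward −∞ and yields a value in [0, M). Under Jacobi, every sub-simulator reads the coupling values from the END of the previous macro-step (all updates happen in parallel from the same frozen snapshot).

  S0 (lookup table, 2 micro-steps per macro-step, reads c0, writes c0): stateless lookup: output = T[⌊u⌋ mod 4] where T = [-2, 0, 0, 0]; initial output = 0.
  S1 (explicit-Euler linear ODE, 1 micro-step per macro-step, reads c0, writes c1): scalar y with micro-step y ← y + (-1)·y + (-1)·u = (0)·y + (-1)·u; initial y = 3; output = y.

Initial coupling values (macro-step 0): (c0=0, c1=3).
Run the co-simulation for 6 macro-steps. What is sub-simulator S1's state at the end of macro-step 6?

S1 state at macro-step 6 = 2

macro 1: S0 reads c0=0 → after 2×micro: -2; S1 reads c0=0 → after 1×micro: 0 ⇒ (c0=-2, c1=0)
macro 2: S0 reads c0=-2 → after 2×micro: 0; S1 reads c0=-2 → after 1×micro: 2 ⇒ (c0=0, c1=2)
macro 3: S0 reads c0=0 → after 2×micro: -2; S1 reads c0=0 → after 1×micro: 0 ⇒ (c0=-2, c1=0)
macro 4: S0 reads c0=-2 → after 2×micro: 0; S1 reads c0=-2 → after 1×micro: 2 ⇒ (c0=0, c1=2)
macro 5: S0 reads c0=0 → after 2×micro: -2; S1 reads c0=0 → after 1×micro: 0 ⇒ (c0=-2, c1=0)
macro 6: S0 reads c0=-2 → after 2×micro: 0; S1 reads c0=-2 → after 1×micro: 2 ⇒ (c0=0, c1=2)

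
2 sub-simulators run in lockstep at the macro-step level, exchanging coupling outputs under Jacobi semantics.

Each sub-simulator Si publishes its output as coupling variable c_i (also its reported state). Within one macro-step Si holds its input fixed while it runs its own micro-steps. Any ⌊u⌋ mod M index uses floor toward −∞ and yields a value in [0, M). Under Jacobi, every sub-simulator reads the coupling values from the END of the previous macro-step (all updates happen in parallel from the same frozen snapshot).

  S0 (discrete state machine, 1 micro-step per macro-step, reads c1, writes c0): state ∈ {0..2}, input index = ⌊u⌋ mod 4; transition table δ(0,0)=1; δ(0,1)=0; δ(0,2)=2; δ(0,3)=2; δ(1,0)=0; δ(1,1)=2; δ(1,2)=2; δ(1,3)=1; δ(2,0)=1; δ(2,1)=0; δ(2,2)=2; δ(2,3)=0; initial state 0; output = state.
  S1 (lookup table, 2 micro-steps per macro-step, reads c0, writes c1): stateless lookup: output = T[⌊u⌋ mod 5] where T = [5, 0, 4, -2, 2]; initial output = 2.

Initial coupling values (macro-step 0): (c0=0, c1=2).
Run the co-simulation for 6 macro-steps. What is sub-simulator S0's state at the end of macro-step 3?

S0 state at macro-step 3 = 1

macro 1: S0 reads c1=2 → after 1×micro: 2; S1 reads c0=0 → after 2×micro: 5 ⇒ (c0=2, c1=5)
macro 2: S0 reads c1=5 → after 1×micro: 0; S1 reads c0=2 → after 2×micro: 4 ⇒ (c0=0, c1=4)
macro 3: S0 reads c1=4 → after 1×micro: 1; S1 reads c0=0 → after 2×micro: 5 ⇒ (c0=1, c1=5)
macro 4: S0 reads c1=5 → after 1×micro: 2; S1 reads c0=1 → after 2×micro: 0 ⇒ (c0=2, c1=0)
macro 5: S0 reads c1=0 → after 1×micro: 1; S1 reads c0=2 → after 2×micro: 4 ⇒ (c0=1, c1=4)
macro 6: S0 reads c1=4 → after 1×micro: 0; S1 reads c0=1 → after 2×micro: 0 ⇒ (c0=0, c1=0)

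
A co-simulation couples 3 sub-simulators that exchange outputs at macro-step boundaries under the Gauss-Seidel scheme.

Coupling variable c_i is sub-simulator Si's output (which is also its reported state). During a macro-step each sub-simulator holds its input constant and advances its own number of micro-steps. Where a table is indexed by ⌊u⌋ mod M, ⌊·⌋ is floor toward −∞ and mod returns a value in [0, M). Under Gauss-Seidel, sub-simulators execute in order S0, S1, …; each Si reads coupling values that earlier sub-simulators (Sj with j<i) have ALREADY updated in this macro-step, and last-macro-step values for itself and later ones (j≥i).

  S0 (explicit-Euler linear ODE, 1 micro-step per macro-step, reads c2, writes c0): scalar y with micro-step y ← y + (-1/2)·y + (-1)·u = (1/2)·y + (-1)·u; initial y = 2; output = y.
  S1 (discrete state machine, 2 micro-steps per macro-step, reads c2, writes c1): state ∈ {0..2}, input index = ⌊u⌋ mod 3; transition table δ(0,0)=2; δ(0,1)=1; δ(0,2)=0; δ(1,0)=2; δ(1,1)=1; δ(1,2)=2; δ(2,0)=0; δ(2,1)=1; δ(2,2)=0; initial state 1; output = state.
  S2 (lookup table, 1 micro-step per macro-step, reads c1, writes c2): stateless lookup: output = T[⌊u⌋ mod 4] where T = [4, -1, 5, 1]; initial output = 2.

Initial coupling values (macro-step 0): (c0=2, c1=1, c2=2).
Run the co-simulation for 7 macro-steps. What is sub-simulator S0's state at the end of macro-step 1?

macro 1: S0 reads c2=2 → after 1×micro: -1; S1 reads c2=2 → after 2×micro: 0; S2 reads c1=0 → after 1×micro: 4 ⇒ (c0=-1, c1=0, c2=4)
macro 2: S0 reads c2=4 → after 1×micro: -9/2; S1 reads c2=4 → after 2×micro: 1; S2 reads c1=1 → after 1×micro: -1 ⇒ (c0=-9/2, c1=1, c2=-1)
macro 3: S0 reads c2=-1 → after 1×micro: -5/4; S1 reads c2=-1 → after 2×micro: 0; S2 reads c1=0 → after 1×micro: 4 ⇒ (c0=-5/4, c1=0, c2=4)
macro 4: S0 reads c2=4 → after 1×micro: -37/8; S1 reads c2=4 → after 2×micro: 1; S2 reads c1=1 → after 1×micro: -1 ⇒ (c0=-37/8, c1=1, c2=-1)
macro 5: S0 reads c2=-1 → after 1×micro: -21/16; S1 reads c2=-1 → after 2×micro: 0; S2 reads c1=0 → after 1×micro: 4 ⇒ (c0=-21/16, c1=0, c2=4)
macro 6: S0 reads c2=4 → after 1×micro: -149/32; S1 reads c2=4 → after 2×micro: 1; S2 reads c1=1 → after 1×micro: -1 ⇒ (c0=-149/32, c1=1, c2=-1)
macro 7: S0 reads c2=-1 → after 1×micro: -85/64; S1 reads c2=-1 → after 2×micro: 0; S2 reads c1=0 → after 1×micro: 4 ⇒ (c0=-85/64, c1=0, c2=4)

S0 state at macro-step 1 = -1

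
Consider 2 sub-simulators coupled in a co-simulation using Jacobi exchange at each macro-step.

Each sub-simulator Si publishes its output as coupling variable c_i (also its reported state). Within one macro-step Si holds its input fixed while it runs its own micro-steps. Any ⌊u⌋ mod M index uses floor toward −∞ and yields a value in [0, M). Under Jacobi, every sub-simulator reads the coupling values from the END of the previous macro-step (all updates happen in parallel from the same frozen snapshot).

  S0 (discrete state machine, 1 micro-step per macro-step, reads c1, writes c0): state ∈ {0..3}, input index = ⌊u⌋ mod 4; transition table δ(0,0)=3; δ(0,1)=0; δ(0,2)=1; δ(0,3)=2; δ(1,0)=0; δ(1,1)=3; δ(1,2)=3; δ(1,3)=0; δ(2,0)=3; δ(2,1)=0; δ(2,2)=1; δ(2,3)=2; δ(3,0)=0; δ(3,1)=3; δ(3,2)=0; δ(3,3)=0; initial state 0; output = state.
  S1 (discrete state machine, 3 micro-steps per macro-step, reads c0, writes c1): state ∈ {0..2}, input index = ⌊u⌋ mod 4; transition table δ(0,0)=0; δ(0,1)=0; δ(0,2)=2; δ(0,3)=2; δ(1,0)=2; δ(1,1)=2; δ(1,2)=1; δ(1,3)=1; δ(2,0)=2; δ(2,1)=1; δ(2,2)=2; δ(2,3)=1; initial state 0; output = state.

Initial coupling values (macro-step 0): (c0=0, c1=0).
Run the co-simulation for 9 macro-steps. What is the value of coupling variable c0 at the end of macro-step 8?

c0 at macro-step 8 = 3

macro 1: S0 reads c1=0 → after 1×micro: 3; S1 reads c0=0 → after 3×micro: 0 ⇒ (c0=3, c1=0)
macro 2: S0 reads c1=0 → after 1×micro: 0; S1 reads c0=3 → after 3×micro: 1 ⇒ (c0=0, c1=1)
macro 3: S0 reads c1=1 → after 1×micro: 0; S1 reads c0=0 → after 3×micro: 2 ⇒ (c0=0, c1=2)
macro 4: S0 reads c1=2 → after 1×micro: 1; S1 reads c0=0 → after 3×micro: 2 ⇒ (c0=1, c1=2)
macro 5: S0 reads c1=2 → after 1×micro: 3; S1 reads c0=1 → after 3×micro: 1 ⇒ (c0=3, c1=1)
macro 6: S0 reads c1=1 → after 1×micro: 3; S1 reads c0=3 → after 3×micro: 1 ⇒ (c0=3, c1=1)
macro 7: S0 reads c1=1 → after 1×micro: 3; S1 reads c0=3 → after 3×micro: 1 ⇒ (c0=3, c1=1)
macro 8: S0 reads c1=1 → after 1×micro: 3; S1 reads c0=3 → after 3×micro: 1 ⇒ (c0=3, c1=1)
macro 9: S0 reads c1=1 → after 1×micro: 3; S1 reads c0=3 → after 3×micro: 1 ⇒ (c0=3, c1=1)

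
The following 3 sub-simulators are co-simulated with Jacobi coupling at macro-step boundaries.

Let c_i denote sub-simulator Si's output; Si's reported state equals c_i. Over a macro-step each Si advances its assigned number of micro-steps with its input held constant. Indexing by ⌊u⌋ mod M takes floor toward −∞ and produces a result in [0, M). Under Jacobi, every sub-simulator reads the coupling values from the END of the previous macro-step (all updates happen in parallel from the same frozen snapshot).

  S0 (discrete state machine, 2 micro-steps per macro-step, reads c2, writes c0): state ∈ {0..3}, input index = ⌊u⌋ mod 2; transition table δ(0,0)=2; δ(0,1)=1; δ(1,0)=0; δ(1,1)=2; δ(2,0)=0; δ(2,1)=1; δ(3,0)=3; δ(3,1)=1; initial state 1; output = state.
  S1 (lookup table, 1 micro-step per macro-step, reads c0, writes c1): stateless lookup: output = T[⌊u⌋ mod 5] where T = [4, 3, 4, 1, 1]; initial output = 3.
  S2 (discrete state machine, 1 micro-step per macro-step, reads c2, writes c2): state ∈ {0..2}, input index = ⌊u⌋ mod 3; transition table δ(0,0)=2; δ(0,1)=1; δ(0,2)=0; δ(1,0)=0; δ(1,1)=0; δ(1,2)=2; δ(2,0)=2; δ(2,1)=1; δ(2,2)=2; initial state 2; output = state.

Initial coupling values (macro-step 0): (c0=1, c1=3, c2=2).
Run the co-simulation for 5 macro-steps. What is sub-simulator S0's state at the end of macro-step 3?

macro 1: S0 reads c2=2 → after 2×micro: 2; S1 reads c0=1 → after 1×micro: 3; S2 reads c2=2 → after 1×micro: 2 ⇒ (c0=2, c1=3, c2=2)
macro 2: S0 reads c2=2 → after 2×micro: 2; S1 reads c0=2 → after 1×micro: 4; S2 reads c2=2 → after 1×micro: 2 ⇒ (c0=2, c1=4, c2=2)
macro 3: S0 reads c2=2 → after 2×micro: 2; S1 reads c0=2 → after 1×micro: 4; S2 reads c2=2 → after 1×micro: 2 ⇒ (c0=2, c1=4, c2=2)
macro 4: S0 reads c2=2 → after 2×micro: 2; S1 reads c0=2 → after 1×micro: 4; S2 reads c2=2 → after 1×micro: 2 ⇒ (c0=2, c1=4, c2=2)
macro 5: S0 reads c2=2 → after 2×micro: 2; S1 reads c0=2 → after 1×micro: 4; S2 reads c2=2 → after 1×micro: 2 ⇒ (c0=2, c1=4, c2=2)

S0 state at macro-step 3 = 2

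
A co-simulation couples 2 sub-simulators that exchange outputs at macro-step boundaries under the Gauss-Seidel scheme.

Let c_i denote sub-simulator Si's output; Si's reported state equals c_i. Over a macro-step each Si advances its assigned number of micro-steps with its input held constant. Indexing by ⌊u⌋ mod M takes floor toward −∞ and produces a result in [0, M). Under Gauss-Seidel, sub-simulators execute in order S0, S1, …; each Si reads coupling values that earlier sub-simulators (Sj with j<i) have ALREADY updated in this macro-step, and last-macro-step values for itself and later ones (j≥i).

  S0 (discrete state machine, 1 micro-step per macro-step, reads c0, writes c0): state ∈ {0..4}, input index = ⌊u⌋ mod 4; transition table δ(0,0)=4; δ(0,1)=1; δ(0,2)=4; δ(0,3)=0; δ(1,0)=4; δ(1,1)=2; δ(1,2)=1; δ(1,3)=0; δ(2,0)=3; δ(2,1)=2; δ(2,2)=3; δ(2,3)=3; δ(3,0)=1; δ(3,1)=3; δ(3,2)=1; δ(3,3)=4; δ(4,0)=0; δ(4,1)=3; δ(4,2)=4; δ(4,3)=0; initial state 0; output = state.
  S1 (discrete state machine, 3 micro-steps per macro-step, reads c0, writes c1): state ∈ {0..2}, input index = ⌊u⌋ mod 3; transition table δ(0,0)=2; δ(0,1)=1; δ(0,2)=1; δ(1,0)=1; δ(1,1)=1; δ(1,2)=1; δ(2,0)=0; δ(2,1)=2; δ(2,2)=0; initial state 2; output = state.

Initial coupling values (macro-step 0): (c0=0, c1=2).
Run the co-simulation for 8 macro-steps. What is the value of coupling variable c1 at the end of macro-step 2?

macro 1: S0 reads c0=0 → after 1×micro: 4; S1 reads c0=4 → after 3×micro: 2 ⇒ (c0=4, c1=2)
macro 2: S0 reads c0=4 → after 1×micro: 0; S1 reads c0=0 → after 3×micro: 0 ⇒ (c0=0, c1=0)
macro 3: S0 reads c0=0 → after 1×micro: 4; S1 reads c0=4 → after 3×micro: 1 ⇒ (c0=4, c1=1)
macro 4: S0 reads c0=4 → after 1×micro: 0; S1 reads c0=0 → after 3×micro: 1 ⇒ (c0=0, c1=1)
macro 5: S0 reads c0=0 → after 1×micro: 4; S1 reads c0=4 → after 3×micro: 1 ⇒ (c0=4, c1=1)
macro 6: S0 reads c0=4 → after 1×micro: 0; S1 reads c0=0 → after 3×micro: 1 ⇒ (c0=0, c1=1)
macro 7: S0 reads c0=0 → after 1×micro: 4; S1 reads c0=4 → after 3×micro: 1 ⇒ (c0=4, c1=1)
macro 8: S0 reads c0=4 → after 1×micro: 0; S1 reads c0=0 → after 3×micro: 1 ⇒ (c0=0, c1=1)

c1 at macro-step 2 = 0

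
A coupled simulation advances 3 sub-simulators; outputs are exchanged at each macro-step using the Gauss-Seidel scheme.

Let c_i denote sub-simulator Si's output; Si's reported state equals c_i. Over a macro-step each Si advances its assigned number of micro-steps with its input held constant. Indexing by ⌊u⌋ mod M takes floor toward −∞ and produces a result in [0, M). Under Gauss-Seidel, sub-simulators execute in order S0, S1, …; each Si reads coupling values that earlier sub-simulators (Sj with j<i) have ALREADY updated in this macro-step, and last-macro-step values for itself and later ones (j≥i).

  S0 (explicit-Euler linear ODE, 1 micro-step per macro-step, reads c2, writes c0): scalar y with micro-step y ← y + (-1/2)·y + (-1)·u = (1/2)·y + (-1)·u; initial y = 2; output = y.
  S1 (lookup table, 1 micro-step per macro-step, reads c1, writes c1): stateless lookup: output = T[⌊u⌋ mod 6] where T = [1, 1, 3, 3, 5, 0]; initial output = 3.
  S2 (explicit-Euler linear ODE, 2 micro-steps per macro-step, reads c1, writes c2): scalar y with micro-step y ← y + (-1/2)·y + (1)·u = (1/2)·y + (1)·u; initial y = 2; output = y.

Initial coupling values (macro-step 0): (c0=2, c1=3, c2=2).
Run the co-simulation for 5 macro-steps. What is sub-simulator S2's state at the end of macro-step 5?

macro 1: S0 reads c2=2 → after 1×micro: -1; S1 reads c1=3 → after 1×micro: 3; S2 reads c1=3 → after 2×micro: 5 ⇒ (c0=-1, c1=3, c2=5)
macro 2: S0 reads c2=5 → after 1×micro: -11/2; S1 reads c1=3 → after 1×micro: 3; S2 reads c1=3 → after 2×micro: 23/4 ⇒ (c0=-11/2, c1=3, c2=23/4)
macro 3: S0 reads c2=23/4 → after 1×micro: -17/2; S1 reads c1=3 → after 1×micro: 3; S2 reads c1=3 → after 2×micro: 95/16 ⇒ (c0=-17/2, c1=3, c2=95/16)
macro 4: S0 reads c2=95/16 → after 1×micro: -163/16; S1 reads c1=3 → after 1×micro: 3; S2 reads c1=3 → after 2×micro: 383/64 ⇒ (c0=-163/16, c1=3, c2=383/64)
macro 5: S0 reads c2=383/64 → after 1×micro: -709/64; S1 reads c1=3 → after 1×micro: 3; S2 reads c1=3 → after 2×micro: 1535/256 ⇒ (c0=-709/64, c1=3, c2=1535/256)

S2 state at macro-step 5 = 1535/256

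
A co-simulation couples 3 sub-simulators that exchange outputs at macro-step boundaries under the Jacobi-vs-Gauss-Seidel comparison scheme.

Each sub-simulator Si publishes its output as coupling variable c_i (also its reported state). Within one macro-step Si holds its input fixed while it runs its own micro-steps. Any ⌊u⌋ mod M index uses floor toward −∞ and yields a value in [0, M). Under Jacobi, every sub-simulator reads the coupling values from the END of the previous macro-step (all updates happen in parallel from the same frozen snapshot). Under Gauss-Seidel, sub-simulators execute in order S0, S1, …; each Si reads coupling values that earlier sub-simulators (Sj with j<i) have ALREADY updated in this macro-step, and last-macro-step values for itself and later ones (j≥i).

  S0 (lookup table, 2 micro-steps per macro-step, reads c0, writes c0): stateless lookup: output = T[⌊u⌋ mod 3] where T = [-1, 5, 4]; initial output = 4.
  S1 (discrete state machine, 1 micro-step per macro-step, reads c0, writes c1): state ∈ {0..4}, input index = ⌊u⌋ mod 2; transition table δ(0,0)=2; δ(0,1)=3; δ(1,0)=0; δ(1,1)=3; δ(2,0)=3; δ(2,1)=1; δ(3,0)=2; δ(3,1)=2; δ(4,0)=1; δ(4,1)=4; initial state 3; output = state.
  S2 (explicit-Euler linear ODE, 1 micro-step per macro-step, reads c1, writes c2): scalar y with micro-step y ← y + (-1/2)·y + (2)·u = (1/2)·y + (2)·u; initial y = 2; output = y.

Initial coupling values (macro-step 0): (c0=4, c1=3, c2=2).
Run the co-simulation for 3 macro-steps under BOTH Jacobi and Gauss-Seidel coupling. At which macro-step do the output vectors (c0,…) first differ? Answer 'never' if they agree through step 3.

first divergence at macro-step: 1

[Jacobi] macro 1: S0 reads c0=4 → after 2×micro: 5; S1 reads c0=4 → after 1×micro: 2; S2 reads c1=3 → after 1×micro: 7 ⇒ (c0=5, c1=2, c2=7)
[Jacobi] macro 2: S0 reads c0=5 → after 2×micro: 4; S1 reads c0=5 → after 1×micro: 1; S2 reads c1=2 → after 1×micro: 15/2 ⇒ (c0=4, c1=1, c2=15/2)
[Jacobi] macro 3: S0 reads c0=4 → after 2×micro: 5; S1 reads c0=4 → after 1×micro: 0; S2 reads c1=1 → after 1×micro: 23/4 ⇒ (c0=5, c1=0, c2=23/4)
[Gauss-Seidel] macro 1: S0 reads c0=4 → after 2×micro: 5; S1 reads c0=5 → after 1×micro: 2; S2 reads c1=2 → after 1×micro: 5 ⇒ (c0=5, c1=2, c2=5)
[Gauss-Seidel] macro 2: S0 reads c0=5 → after 2×micro: 4; S1 reads c0=4 → after 1×micro: 3; S2 reads c1=3 → after 1×micro: 17/2 ⇒ (c0=4, c1=3, c2=17/2)
[Gauss-Seidel] macro 3: S0 reads c0=4 → after 2×micro: 5; S1 reads c0=5 → after 1×micro: 2; S2 reads c1=2 → after 1×micro: 33/4 ⇒ (c0=5, c1=2, c2=33/4)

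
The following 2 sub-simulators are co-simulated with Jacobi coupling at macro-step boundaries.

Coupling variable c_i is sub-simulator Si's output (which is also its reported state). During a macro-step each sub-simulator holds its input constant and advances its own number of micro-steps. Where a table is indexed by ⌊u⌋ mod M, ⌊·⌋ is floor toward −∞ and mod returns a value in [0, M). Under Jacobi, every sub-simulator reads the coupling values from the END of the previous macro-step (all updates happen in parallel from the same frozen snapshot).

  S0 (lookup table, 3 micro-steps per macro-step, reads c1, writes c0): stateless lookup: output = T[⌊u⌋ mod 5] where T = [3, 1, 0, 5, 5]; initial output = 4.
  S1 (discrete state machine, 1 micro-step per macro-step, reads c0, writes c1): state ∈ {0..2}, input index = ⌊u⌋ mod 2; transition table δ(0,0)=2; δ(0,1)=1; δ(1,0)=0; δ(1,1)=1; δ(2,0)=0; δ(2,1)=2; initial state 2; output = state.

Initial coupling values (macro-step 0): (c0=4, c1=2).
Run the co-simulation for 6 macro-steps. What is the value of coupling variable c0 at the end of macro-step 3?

macro 1: S0 reads c1=2 → after 3×micro: 0; S1 reads c0=4 → after 1×micro: 0 ⇒ (c0=0, c1=0)
macro 2: S0 reads c1=0 → after 3×micro: 3; S1 reads c0=0 → after 1×micro: 2 ⇒ (c0=3, c1=2)
macro 3: S0 reads c1=2 → after 3×micro: 0; S1 reads c0=3 → after 1×micro: 2 ⇒ (c0=0, c1=2)
macro 4: S0 reads c1=2 → after 3×micro: 0; S1 reads c0=0 → after 1×micro: 0 ⇒ (c0=0, c1=0)
macro 5: S0 reads c1=0 → after 3×micro: 3; S1 reads c0=0 → after 1×micro: 2 ⇒ (c0=3, c1=2)
macro 6: S0 reads c1=2 → after 3×micro: 0; S1 reads c0=3 → after 1×micro: 2 ⇒ (c0=0, c1=2)

c0 at macro-step 3 = 0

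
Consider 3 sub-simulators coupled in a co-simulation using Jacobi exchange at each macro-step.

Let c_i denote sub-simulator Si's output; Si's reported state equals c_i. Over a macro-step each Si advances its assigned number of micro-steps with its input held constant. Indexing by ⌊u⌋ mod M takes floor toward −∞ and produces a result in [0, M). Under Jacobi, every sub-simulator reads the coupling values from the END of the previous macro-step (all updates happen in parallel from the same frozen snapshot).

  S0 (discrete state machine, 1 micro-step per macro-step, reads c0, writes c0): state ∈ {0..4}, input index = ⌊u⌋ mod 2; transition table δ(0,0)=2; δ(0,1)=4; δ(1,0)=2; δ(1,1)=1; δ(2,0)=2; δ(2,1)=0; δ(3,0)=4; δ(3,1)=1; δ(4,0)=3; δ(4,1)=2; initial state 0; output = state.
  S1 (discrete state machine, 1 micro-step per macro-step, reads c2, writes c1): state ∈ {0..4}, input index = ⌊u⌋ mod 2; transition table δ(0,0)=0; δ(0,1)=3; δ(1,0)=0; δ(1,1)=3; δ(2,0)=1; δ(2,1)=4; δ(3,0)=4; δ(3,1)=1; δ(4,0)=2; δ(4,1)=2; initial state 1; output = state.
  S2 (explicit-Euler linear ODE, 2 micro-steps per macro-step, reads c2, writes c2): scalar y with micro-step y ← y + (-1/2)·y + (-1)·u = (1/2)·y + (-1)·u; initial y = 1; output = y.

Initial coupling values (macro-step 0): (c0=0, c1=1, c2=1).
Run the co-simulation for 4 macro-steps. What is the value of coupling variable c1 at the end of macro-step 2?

c1 at macro-step 2 = 4

macro 1: S0 reads c0=0 → after 1×micro: 2; S1 reads c2=1 → after 1×micro: 3; S2 reads c2=1 → after 2×micro: -5/4 ⇒ (c0=2, c1=3, c2=-5/4)
macro 2: S0 reads c0=2 → after 1×micro: 2; S1 reads c2=-5/4 → after 1×micro: 4; S2 reads c2=-5/4 → after 2×micro: 25/16 ⇒ (c0=2, c1=4, c2=25/16)
macro 3: S0 reads c0=2 → after 1×micro: 2; S1 reads c2=25/16 → after 1×micro: 2; S2 reads c2=25/16 → after 2×micro: -125/64 ⇒ (c0=2, c1=2, c2=-125/64)
macro 4: S0 reads c0=2 → after 1×micro: 2; S1 reads c2=-125/64 → after 1×micro: 1; S2 reads c2=-125/64 → after 2×micro: 625/256 ⇒ (c0=2, c1=1, c2=625/256)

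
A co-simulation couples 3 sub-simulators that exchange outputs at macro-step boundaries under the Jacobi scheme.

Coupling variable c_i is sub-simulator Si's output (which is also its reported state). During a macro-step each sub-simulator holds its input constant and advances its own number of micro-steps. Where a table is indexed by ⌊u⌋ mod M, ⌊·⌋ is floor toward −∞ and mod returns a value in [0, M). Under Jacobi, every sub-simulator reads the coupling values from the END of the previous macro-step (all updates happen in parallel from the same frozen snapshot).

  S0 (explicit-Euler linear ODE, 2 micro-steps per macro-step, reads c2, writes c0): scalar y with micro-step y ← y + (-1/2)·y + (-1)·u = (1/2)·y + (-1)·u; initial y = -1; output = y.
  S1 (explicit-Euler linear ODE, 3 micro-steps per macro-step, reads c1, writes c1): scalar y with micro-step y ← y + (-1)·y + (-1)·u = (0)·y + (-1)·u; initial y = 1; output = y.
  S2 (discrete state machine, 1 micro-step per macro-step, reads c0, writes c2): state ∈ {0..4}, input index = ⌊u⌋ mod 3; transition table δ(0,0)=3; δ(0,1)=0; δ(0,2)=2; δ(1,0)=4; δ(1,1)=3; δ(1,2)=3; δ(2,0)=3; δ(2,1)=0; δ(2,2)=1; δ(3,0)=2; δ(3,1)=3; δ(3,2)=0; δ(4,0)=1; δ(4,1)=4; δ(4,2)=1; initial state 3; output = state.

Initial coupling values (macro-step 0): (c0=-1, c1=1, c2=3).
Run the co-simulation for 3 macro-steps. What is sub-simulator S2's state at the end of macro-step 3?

macro 1: S0 reads c2=3 → after 2×micro: -19/4; S1 reads c1=1 → after 3×micro: -1; S2 reads c0=-1 → after 1×micro: 0 ⇒ (c0=-19/4, c1=-1, c2=0)
macro 2: S0 reads c2=0 → after 2×micro: -19/16; S1 reads c1=-1 → after 3×micro: 1; S2 reads c0=-19/4 → after 1×micro: 0 ⇒ (c0=-19/16, c1=1, c2=0)
macro 3: S0 reads c2=0 → after 2×micro: -19/64; S1 reads c1=1 → after 3×micro: -1; S2 reads c0=-19/16 → after 1×micro: 0 ⇒ (c0=-19/64, c1=-1, c2=0)

S2 state at macro-step 3 = 0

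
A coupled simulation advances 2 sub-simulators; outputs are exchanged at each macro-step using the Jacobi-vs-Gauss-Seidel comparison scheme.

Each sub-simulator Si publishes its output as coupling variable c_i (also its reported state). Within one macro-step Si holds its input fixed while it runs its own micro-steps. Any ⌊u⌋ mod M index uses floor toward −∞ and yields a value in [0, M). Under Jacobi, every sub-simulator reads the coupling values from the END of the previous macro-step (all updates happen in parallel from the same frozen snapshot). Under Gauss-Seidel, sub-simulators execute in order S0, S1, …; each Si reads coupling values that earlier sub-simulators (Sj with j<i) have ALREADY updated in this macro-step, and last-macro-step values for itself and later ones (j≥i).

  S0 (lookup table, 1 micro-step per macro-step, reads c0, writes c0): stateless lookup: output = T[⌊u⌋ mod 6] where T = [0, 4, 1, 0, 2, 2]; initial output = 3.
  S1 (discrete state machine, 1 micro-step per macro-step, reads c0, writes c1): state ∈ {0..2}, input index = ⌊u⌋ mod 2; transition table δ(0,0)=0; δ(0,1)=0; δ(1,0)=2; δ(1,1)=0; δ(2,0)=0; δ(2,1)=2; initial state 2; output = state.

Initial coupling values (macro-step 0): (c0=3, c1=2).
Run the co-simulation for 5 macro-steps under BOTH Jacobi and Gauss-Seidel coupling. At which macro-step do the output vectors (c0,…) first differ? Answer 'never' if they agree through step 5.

first divergence at macro-step: 1

[Jacobi] macro 1: S0 reads c0=3 → after 1×micro: 0; S1 reads c0=3 → after 1×micro: 2 ⇒ (c0=0, c1=2)
[Jacobi] macro 2: S0 reads c0=0 → after 1×micro: 0; S1 reads c0=0 → after 1×micro: 0 ⇒ (c0=0, c1=0)
[Jacobi] macro 3: S0 reads c0=0 → after 1×micro: 0; S1 reads c0=0 → after 1×micro: 0 ⇒ (c0=0, c1=0)
[Jacobi] macro 4: S0 reads c0=0 → after 1×micro: 0; S1 reads c0=0 → after 1×micro: 0 ⇒ (c0=0, c1=0)
[Jacobi] macro 5: S0 reads c0=0 → after 1×micro: 0; S1 reads c0=0 → after 1×micro: 0 ⇒ (c0=0, c1=0)
[Gauss-Seidel] macro 1: S0 reads c0=3 → after 1×micro: 0; S1 reads c0=0 → after 1×micro: 0 ⇒ (c0=0, c1=0)
[Gauss-Seidel] macro 2: S0 reads c0=0 → after 1×micro: 0; S1 reads c0=0 → after 1×micro: 0 ⇒ (c0=0, c1=0)
[Gauss-Seidel] macro 3: S0 reads c0=0 → after 1×micro: 0; S1 reads c0=0 → after 1×micro: 0 ⇒ (c0=0, c1=0)
[Gauss-Seidel] macro 4: S0 reads c0=0 → after 1×micro: 0; S1 reads c0=0 → after 1×micro: 0 ⇒ (c0=0, c1=0)
[Gauss-Seidel] macro 5: S0 reads c0=0 → after 1×micro: 0; S1 reads c0=0 → after 1×micro: 0 ⇒ (c0=0, c1=0)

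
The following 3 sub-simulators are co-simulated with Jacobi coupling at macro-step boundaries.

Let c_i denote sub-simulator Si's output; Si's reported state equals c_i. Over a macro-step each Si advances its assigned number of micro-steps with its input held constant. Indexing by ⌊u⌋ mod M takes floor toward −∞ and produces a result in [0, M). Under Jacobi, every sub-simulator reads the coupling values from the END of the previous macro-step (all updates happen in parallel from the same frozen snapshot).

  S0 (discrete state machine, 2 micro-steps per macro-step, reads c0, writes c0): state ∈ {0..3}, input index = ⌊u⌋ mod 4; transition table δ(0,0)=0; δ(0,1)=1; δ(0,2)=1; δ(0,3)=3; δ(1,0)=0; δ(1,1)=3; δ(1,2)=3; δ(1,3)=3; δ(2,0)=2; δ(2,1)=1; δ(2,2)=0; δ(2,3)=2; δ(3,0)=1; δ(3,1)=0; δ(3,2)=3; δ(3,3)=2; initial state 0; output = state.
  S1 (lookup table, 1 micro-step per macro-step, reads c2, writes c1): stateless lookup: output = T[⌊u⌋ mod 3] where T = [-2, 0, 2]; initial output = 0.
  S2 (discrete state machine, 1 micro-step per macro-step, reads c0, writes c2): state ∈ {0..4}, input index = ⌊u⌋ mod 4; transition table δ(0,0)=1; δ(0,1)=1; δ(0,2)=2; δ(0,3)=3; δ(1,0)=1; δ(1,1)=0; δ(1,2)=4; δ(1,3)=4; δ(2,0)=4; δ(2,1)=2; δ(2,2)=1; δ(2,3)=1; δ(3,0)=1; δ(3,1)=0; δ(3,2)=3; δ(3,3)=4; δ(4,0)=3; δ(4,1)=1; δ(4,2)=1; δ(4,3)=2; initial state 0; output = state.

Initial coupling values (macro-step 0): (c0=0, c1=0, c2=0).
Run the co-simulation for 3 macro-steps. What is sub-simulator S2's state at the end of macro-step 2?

macro 1: S0 reads c0=0 → after 2×micro: 0; S1 reads c2=0 → after 1×micro: -2; S2 reads c0=0 → after 1×micro: 1 ⇒ (c0=0, c1=-2, c2=1)
macro 2: S0 reads c0=0 → after 2×micro: 0; S1 reads c2=1 → after 1×micro: 0; S2 reads c0=0 → after 1×micro: 1 ⇒ (c0=0, c1=0, c2=1)
macro 3: S0 reads c0=0 → after 2×micro: 0; S1 reads c2=1 → after 1×micro: 0; S2 reads c0=0 → after 1×micro: 1 ⇒ (c0=0, c1=0, c2=1)

S2 state at macro-step 2 = 1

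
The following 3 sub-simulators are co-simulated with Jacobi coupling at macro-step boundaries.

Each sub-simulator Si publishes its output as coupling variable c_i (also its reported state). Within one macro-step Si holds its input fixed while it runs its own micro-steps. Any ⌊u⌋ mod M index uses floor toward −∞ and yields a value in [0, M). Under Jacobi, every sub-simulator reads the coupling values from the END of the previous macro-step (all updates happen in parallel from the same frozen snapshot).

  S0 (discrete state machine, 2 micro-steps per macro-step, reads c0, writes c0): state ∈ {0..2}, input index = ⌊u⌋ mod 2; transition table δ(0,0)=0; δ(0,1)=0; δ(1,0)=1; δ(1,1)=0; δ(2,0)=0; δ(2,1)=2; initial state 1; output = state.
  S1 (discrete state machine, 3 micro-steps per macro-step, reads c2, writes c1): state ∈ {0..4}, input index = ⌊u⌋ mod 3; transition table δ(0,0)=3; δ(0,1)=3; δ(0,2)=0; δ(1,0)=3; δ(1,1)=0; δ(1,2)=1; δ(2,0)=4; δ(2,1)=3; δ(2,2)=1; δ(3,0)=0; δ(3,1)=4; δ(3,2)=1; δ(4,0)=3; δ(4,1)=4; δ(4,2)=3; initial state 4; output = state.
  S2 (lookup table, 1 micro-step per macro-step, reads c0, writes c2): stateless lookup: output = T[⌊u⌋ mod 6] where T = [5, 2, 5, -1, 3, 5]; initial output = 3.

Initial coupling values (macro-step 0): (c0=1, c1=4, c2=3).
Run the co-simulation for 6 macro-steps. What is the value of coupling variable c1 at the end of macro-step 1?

c1 at macro-step 1 = 3

macro 1: S0 reads c0=1 → after 2×micro: 0; S1 reads c2=3 → after 3×micro: 3; S2 reads c0=1 → after 1×micro: 2 ⇒ (c0=0, c1=3, c2=2)
macro 2: S0 reads c0=0 → after 2×micro: 0; S1 reads c2=2 → after 3×micro: 1; S2 reads c0=0 → after 1×micro: 5 ⇒ (c0=0, c1=1, c2=5)
macro 3: S0 reads c0=0 → after 2×micro: 0; S1 reads c2=5 → after 3×micro: 1; S2 reads c0=0 → after 1×micro: 5 ⇒ (c0=0, c1=1, c2=5)
macro 4: S0 reads c0=0 → after 2×micro: 0; S1 reads c2=5 → after 3×micro: 1; S2 reads c0=0 → after 1×micro: 5 ⇒ (c0=0, c1=1, c2=5)
macro 5: S0 reads c0=0 → after 2×micro: 0; S1 reads c2=5 → after 3×micro: 1; S2 reads c0=0 → after 1×micro: 5 ⇒ (c0=0, c1=1, c2=5)
macro 6: S0 reads c0=0 → after 2×micro: 0; S1 reads c2=5 → after 3×micro: 1; S2 reads c0=0 → after 1×micro: 5 ⇒ (c0=0, c1=1, c2=5)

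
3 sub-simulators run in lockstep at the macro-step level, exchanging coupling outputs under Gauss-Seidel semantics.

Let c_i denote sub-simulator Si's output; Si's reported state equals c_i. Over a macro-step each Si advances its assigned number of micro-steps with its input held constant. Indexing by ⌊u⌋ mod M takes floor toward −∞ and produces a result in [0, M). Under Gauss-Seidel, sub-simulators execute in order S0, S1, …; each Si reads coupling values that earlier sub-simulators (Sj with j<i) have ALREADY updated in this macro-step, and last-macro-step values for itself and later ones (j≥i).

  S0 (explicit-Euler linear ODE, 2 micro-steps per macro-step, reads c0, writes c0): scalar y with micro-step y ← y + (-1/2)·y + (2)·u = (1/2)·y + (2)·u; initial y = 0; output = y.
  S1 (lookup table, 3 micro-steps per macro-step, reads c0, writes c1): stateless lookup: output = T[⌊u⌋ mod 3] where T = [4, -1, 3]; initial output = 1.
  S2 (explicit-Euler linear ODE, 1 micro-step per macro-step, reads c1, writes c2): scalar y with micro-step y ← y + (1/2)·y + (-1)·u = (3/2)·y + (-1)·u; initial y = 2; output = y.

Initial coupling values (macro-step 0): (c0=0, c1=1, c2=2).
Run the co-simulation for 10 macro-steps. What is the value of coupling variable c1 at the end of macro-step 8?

c1 at macro-step 8 = 4

macro 1: S0 reads c0=0 → after 2×micro: 0; S1 reads c0=0 → after 3×micro: 4; S2 reads c1=4 → after 1×micro: -1 ⇒ (c0=0, c1=4, c2=-1)
macro 2: S0 reads c0=0 → after 2×micro: 0; S1 reads c0=0 → after 3×micro: 4; S2 reads c1=4 → after 1×micro: -11/2 ⇒ (c0=0, c1=4, c2=-11/2)
macro 3: S0 reads c0=0 → after 2×micro: 0; S1 reads c0=0 → after 3×micro: 4; S2 reads c1=4 → after 1×micro: -49/4 ⇒ (c0=0, c1=4, c2=-49/4)
macro 4: S0 reads c0=0 → after 2×micro: 0; S1 reads c0=0 → after 3×micro: 4; S2 reads c1=4 → after 1×micro: -179/8 ⇒ (c0=0, c1=4, c2=-179/8)
macro 5: S0 reads c0=0 → after 2×micro: 0; S1 reads c0=0 → after 3×micro: 4; S2 reads c1=4 → after 1×micro: -601/16 ⇒ (c0=0, c1=4, c2=-601/16)
macro 6: S0 reads c0=0 → after 2×micro: 0; S1 reads c0=0 → after 3×micro: 4; S2 reads c1=4 → after 1×micro: -1931/32 ⇒ (c0=0, c1=4, c2=-1931/32)
macro 7: S0 reads c0=0 → after 2×micro: 0; S1 reads c0=0 → after 3×micro: 4; S2 reads c1=4 → after 1×micro: -6049/64 ⇒ (c0=0, c1=4, c2=-6049/64)
macro 8: S0 reads c0=0 → after 2×micro: 0; S1 reads c0=0 → after 3×micro: 4; S2 reads c1=4 → after 1×micro: -18659/128 ⇒ (c0=0, c1=4, c2=-18659/128)
macro 9: S0 reads c0=0 → after 2×micro: 0; S1 reads c0=0 → after 3×micro: 4; S2 reads c1=4 → after 1×micro: -57001/256 ⇒ (c0=0, c1=4, c2=-57001/256)
macro 10: S0 reads c0=0 → after 2×micro: 0; S1 reads c0=0 → after 3×micro: 4; S2 reads c1=4 → after 1×micro: -173051/512 ⇒ (c0=0, c1=4, c2=-173051/512)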